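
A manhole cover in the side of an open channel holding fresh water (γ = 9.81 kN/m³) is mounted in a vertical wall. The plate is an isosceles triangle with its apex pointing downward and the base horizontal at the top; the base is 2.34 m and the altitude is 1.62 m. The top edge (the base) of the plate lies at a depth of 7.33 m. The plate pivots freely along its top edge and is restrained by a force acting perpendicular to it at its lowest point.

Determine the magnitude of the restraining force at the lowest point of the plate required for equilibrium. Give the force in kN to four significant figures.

γ = 9.81 kN/m³.
With the apex down, the centroid sits h/3 = 1.62/3 = 0.54 m below the base (the top edge), so the centroid depth is h_c = 7.33 + 0.54 = 7.87 m.
A = ½ × 2.34 × 1.62 = 1.8954 m².
Resultant F = γ·h_c·A = 9.81 × 7.87 × 1.8954 = 146.334 kN.
I_c = b·h³/36 = 2.34 × 1.62³/36 = 0.276349 m⁴.
Centre of pressure: y_p = y_c + I_c/(y_c·A) = 7.87 + 0.276349/(7.87 × 1.8954) = 7.87 + 0.018526 = 7.88853 m along the plane.
The resultant acts 0.54 + 0.018526 = 0.558526 m (along the plate) below the hinge at the top edge, so the moment about the hinge is M = F × 0.558526 = 146.334 × 0.558526 = 81.7313 kN·m.
A normal force at the bottom, 1.62 m from the hinge, must supply this moment: P = 81.7313/1.62 = 50.4514 kN.

P ≈ 50.45 kN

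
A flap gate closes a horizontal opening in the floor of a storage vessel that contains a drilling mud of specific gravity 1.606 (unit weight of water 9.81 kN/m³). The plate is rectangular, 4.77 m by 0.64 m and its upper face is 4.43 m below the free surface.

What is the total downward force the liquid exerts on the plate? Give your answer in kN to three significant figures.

F ≈ 213 kN

γ = 1.606 × 9.81 = 15.75486 kN/m³.
The plate is horizontal, so pressure is uniform at p = γ·h = 15.75486 × 4.43 = 69.794 kN/m².
A = 4.77 × 0.64 = 3.0528 m².
F = p·A = 69.794 × 3.0528 = 213.067 kN.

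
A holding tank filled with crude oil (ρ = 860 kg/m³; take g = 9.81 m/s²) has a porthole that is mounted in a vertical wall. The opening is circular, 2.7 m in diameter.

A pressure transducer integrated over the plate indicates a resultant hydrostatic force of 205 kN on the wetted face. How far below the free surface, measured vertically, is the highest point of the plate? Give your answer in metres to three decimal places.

γ = ρg = 860 × 9.81 / 1000 = 8.4366 kN/m³.
A = π(1.35)² = 5.72555 m².
From F = γ·h_c·A, the centroid depth is h_c = 205/(8.4366 × 5.72555) = 4.24394 m.
The centroid is at the centre, 1.35 m below the top of the plate, so the highest point sits at h_top = 4.24394 − 1.35 = 2.89394 m below the surface.

d_top ≈ 2.894 m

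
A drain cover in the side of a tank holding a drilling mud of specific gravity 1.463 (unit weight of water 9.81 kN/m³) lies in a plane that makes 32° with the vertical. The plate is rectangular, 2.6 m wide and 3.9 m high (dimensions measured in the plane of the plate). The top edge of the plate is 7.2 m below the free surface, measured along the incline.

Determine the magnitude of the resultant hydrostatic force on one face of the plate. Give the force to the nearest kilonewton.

F ≈ 1129 kN

γ = 1.463 × 9.81 = 14.35203 kN/m³.
The plate makes 32° with the vertical, i.e. θ = 90° − 32° = 58° to the horizontal. Measuring y along the incline from the free-surface line, vertical depth h = y·sinθ with sinθ = 0.848048.
The centroid lies 3.9/2 = 1.95 m below the top edge, so y_c = 7.2 + 1.95 = 9.15 m and h_c = 9.15 × 0.848048 = 7.75964 m.
A = 2.6 × 3.9 = 10.14 m².
Resultant F = γ·h_c·A = 14.35203 × 7.75964 × 10.14 = 1129.26 kN.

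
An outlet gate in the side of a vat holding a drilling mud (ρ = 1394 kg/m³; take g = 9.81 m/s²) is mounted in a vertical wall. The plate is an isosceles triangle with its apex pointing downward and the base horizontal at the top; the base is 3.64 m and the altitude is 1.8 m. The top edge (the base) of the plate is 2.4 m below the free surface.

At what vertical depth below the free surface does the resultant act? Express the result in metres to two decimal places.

h_p = 3.06 m

γ = ρg = 1394 × 9.81 / 1000 = 13.67514 kN/m³.
With the apex down, the centroid sits h/3 = 1.8/3 = 0.6 m below the base (the top edge), so the centroid depth is h_c = 2.4 + 0.6 = 3 m.
A = ½ × 3.64 × 1.8 = 3.276 m².
Resultant F = γ·h_c·A = 13.67514 × 3 × 3.276 = 134.399 kN.
I_c = b·h³/36 = 3.64 × 1.8³/36 = 0.58968 m⁴.
Centre of pressure: y_p = y_c + I_c/(y_c·A) = 3 + 0.58968/(3 × 3.276) = 3 + 0.06 = 3.06 m along the plane.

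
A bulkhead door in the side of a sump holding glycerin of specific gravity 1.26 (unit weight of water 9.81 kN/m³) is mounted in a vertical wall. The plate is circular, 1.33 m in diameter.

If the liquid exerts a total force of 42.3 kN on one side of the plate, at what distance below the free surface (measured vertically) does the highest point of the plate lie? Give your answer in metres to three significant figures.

d_top ≈ 1.80 m

γ = 1.26 × 9.81 = 12.3606 kN/m³.
A = π(0.665)² = 1.38929 m².
From F = γ·h_c·A, the centroid depth is h_c = 42.3/(12.3606 × 1.38929) = 2.46325 m.
The centroid is at the centre, 0.665 m below the top of the plate, so the highest point sits at h_top = 2.46325 − 0.665 = 1.79825 m below the surface.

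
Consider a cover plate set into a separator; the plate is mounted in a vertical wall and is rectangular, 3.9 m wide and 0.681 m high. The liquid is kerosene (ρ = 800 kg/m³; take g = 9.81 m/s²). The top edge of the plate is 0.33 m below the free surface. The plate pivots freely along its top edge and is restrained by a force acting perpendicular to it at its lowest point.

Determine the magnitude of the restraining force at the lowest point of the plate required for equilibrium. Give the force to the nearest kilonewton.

P ≈ 8 kN

γ = ρg = 800 × 9.81 / 1000 = 7.848 kN/m³.
The centroid lies 0.681/2 = 0.3405 m below the top edge, so the centroid depth is h_c = 0.33 + 0.3405 = 0.6705 m.
A = 3.9 × 0.681 = 2.6559 m².
Resultant F = γ·h_c·A = 7.848 × 0.6705 × 2.6559 = 13.9756 kN.
I_c = b·h³/12 = 3.9 × 0.681³/12 = 0.102642 m⁴.
Centre of pressure: y_p = y_c + I_c/(y_c·A) = 0.6705 + 0.102642/(0.6705 × 2.6559) = 0.6705 + 0.0576388 = 0.728139 m along the plane.
The resultant acts 0.3405 + 0.0576388 = 0.398139 m (along the plate) below the hinge at the top edge, so the moment about the hinge is M = F × 0.398139 = 13.9756 × 0.398139 = 5.56423 kN·m.
A normal force at the bottom, 0.681 m from the hinge, must supply this moment: P = 5.56423/0.681 = 8.17068 kN.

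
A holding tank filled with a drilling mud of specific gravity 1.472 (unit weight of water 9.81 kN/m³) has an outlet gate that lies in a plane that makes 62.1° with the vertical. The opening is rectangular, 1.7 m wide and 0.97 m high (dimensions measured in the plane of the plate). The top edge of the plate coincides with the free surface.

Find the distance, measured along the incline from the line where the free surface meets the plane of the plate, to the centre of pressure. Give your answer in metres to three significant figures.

γ = 1.472 × 9.81 = 14.44032 kN/m³.
The plate makes 62.1° with the vertical, i.e. θ = 90° − 62.1° = 27.9° to the horizontal. Measuring y along the incline from the free-surface line, vertical depth h = y·sinθ with sinθ = 0.467930.
The centroid lies 0.97/2 = 0.485 m below the top edge, so y_c = 0.485 m and h_c = 0.485 × 0.467930 = 0.226946 m.
A = 1.7 × 0.97 = 1.649 m².
Resultant F = γ·h_c·A = 14.44032 × 0.226946 × 1.649 = 5.40406 kN.
I_c = b·h³/12 = 1.7 × 0.97³/12 = 0.129295 m⁴.
Centre of pressure: y_p = y_c + I_c/(y_c·A) = 0.485 + 0.129295/(0.485 × 1.649) = 0.485 + 0.161666 = 0.646666 m along the plane.

y_p = 0.647 m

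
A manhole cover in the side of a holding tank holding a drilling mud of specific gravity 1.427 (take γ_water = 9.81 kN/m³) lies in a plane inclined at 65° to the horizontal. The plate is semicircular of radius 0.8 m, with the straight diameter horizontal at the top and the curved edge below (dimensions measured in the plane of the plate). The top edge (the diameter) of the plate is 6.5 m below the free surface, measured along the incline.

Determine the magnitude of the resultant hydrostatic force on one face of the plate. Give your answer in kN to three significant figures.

F ≈ 87.2 kN

γ = 1.427 × 9.81 = 13.99887 kN/m³.
Let θ = 65° be the plate's angle to the horizontal; measure y along the incline from where the plane meets the free surface. Vertical depth h = y·sinθ with sinθ = 0.906308.
The centroid of a semicircle lies 4r/(3π) = 0.339531 m from the diameter, here below the top edge, so y_c = 6.5 + 0.339531 = 6.83953 m and h_c = 6.83953 × 0.906308 = 6.19872 m.
A = πr²/2 = π × 0.8²/2 = 1.00531 m².
Resultant F = γ·h_c·A = 13.99887 × 6.19872 × 1.00531 = 87.2359 kN.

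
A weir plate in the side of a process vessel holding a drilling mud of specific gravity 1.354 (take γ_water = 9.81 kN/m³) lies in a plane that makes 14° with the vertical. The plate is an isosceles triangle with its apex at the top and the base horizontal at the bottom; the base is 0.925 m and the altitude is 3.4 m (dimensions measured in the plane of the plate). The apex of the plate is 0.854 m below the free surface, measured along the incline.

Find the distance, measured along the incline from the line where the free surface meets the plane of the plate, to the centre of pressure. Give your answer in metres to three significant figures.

γ = 1.354 × 9.81 = 13.28274 kN/m³.
The plate makes 14° with the vertical, i.e. θ = 90° − 14° = 76° to the horizontal. Measuring y along the incline from the free-surface line, vertical depth h = y·sinθ with sinθ = 0.970296.
With the apex up, the centroid sits 2h/3 = 2 × 3.4/3 = 2.26667 m below the apex, so y_c = 0.854 + 2.26667 = 3.12067 m and h_c = 3.12067 × 0.970296 = 3.02797 m.
A = ½ × 0.925 × 3.4 = 1.5725 m².
Resultant F = γ·h_c·A = 13.28274 × 3.02797 × 1.5725 = 63.2455 kN.
I_c = b·h³/36 = 0.925 × 3.4³/36 = 1.00989 m⁴.
Centre of pressure: y_p = y_c + I_c/(y_c·A) = 3.12067 + 1.00989/(3.12067 × 1.5725) = 3.12067 + 0.205795 = 3.32647 m along the plane.

y_p = 3.33 m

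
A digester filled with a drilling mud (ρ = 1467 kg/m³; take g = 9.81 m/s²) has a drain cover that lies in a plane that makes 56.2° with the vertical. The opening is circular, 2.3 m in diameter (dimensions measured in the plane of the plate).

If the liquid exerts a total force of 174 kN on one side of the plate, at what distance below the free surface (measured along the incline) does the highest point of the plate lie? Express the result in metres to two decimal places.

γ = ρg = 1467 × 9.81 / 1000 = 14.39127 kN/m³.
A = π(1.15)² = 4.15476 m².
From F = γ·h_c·A, the centroid depth is h_c = 174/(14.39127 × 4.15476) = 2.91008 m.
The plate makes 56.2° with the vertical, i.e. θ = 90° − 56.2° = 33.8° to the horizontal. Measuring y along the incline from the free-surface line, vertical depth h = y·sinθ with sinθ = 0.556296.
Along the incline, y_c = h_c/sinθ = 2.91008/0.556296 = 5.23117 m.
The centroid is at the centre, 1.15 m below the top of the plate, so the highest point sits at y_top = 5.23117 − 1.15 = 4.08117 m along the incline.

y_top ≈ 4.08 m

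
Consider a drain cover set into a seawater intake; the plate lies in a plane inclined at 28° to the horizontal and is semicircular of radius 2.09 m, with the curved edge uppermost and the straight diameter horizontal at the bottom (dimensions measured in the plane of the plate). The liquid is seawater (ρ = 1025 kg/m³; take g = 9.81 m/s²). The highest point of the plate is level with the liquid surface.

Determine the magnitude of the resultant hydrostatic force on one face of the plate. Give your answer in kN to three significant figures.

γ = ρg = 1025 × 9.81 / 1000 = 10.05525 kN/m³.
Let θ = 28° be the plate's angle to the horizontal; measure y along the incline from where the plane meets the free surface. Vertical depth h = y·sinθ with sinθ = 0.469472.
The centroid lies 4r/(3π) = 0.887024 m above the diameter, so r − 4r/(3π) = 2.09 − 0.887024 = 1.20298 m below the topmost point, so y_c = 1.20298 m and h_c = 1.20298 × 0.469472 = 0.564765 m.
A = πr²/2 = π × 2.09²/2 = 6.8614 m².
Resultant F = γ·h_c·A = 10.05525 × 0.564765 × 6.8614 = 38.9649 kN.

F ≈ 39.0 kN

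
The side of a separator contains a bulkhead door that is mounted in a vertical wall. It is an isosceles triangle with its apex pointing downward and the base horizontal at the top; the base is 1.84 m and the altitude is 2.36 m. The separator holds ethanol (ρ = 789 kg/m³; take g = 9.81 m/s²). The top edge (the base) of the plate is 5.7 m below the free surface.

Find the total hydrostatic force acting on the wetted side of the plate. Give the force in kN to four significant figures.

γ = ρg = 789 × 9.81 / 1000 = 7.74009 kN/m³.
With the apex down, the centroid sits h/3 = 2.36/3 = 0.786667 m below the base (the top edge), so the centroid depth is h_c = 5.7 + 0.786667 = 6.48667 m.
A = ½ × 1.84 × 2.36 = 2.1712 m².
Resultant F = γ·h_c·A = 7.74009 × 6.48667 × 2.1712 = 109.01 kN.

F ≈ 109.0 kN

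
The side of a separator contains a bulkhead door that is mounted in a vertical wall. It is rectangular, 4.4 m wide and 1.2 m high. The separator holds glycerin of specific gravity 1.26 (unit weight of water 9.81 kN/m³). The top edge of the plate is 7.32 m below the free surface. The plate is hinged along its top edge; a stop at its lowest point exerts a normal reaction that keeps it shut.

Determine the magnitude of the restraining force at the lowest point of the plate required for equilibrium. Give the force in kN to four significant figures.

γ = 1.26 × 9.81 = 12.3606 kN/m³.
The centroid lies 1.2/2 = 0.6 m below the top edge, so the centroid depth is h_c = 7.32 + 0.6 = 7.92 m.
A = 4.4 × 1.2 = 5.28 m².
Resultant F = γ·h_c·A = 12.3606 × 7.92 × 5.28 = 516.891 kN.
I_c = b·h³/12 = 4.4 × 1.2³/12 = 0.6336 m⁴.
Centre of pressure: y_p = y_c + I_c/(y_c·A) = 7.92 + 0.6336/(7.92 × 5.28) = 7.92 + 0.0151515 = 7.93515 m along the plane.
The resultant acts 0.6 + 0.0151515 = 0.615151 m (along the plate) below the hinge at the top edge, so the moment about the hinge is M = F × 0.615151 = 516.891 × 0.615151 = 317.966 kN·m.
A normal force at the bottom, 1.2 m from the hinge, must supply this moment: P = 317.966/1.2 = 264.972 kN.

P ≈ 265.0 kN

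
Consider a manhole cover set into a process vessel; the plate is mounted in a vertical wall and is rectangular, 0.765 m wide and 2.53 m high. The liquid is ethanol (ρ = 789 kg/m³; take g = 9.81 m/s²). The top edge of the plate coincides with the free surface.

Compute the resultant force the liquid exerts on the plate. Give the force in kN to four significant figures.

F ≈ 18.95 kN

γ = ρg = 789 × 9.81 / 1000 = 7.74009 kN/m³.
The centroid lies 2.53/2 = 1.265 m below the top edge, so the centroid depth is h_c = 1.265 m.
A = 0.765 × 2.53 = 1.93545 m².
Resultant F = γ·h_c·A = 7.74009 × 1.265 × 1.93545 = 18.9504 kN.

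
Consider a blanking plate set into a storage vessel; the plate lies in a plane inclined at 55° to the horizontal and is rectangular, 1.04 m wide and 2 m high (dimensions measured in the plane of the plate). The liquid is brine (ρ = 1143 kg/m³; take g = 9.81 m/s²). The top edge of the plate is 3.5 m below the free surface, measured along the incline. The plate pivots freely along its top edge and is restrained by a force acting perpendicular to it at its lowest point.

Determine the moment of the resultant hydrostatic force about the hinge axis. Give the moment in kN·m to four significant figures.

M ≈ 92.34 kN·m

γ = ρg = 1143 × 9.81 / 1000 = 11.21283 kN/m³.
Let θ = 55° be the plate's angle to the horizontal; measure y along the incline from where the plane meets the free surface. Vertical depth h = y·sinθ with sinθ = 0.819152.
The centroid lies 2/2 = 1 m below the top edge, so y_c = 3.5 + 1 = 4.5 m and h_c = 4.5 × 0.819152 = 3.68618 m.
A = 1.04 × 2 = 2.08 m².
Resultant F = γ·h_c·A = 11.21283 × 3.68618 × 2.08 = 85.9716 kN.
I_c = b·h³/12 = 1.04 × 2³/12 = 0.693333 m⁴.
Centre of pressure: y_p = y_c + I_c/(y_c·A) = 4.5 + 0.693333/(4.5 × 2.08) = 4.5 + 0.074074 = 4.57407 m along the plane.
The resultant acts 1 + 0.074074 = 1.07407 m (along the plate) below the hinge at the top edge, so the moment about the hinge is M = F × 1.07407 = 85.9716 × 1.07407 = 92.3395 kN·m.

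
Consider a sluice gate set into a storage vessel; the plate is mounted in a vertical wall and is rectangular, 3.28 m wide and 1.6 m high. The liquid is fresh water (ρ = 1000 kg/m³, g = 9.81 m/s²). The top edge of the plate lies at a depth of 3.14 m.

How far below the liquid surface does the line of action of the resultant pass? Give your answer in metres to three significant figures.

γ = ρg = 1000 × 9.81 = 9810 N/m³ = 9.81 kN/m³.
The centroid lies 1.6/2 = 0.8 m below the top edge, so the centroid depth is h_c = 3.14 + 0.8 = 3.94 m.
A = 3.28 × 1.6 = 5.248 m².
Resultant F = γ·h_c·A = 9.81 × 3.94 × 5.248 = 202.843 kN.
I_c = b·h³/12 = 3.28 × 1.6³/12 = 1.11957 m⁴.
Centre of pressure: y_p = y_c + I_c/(y_c·A) = 3.94 + 1.11957/(3.94 × 5.248) = 3.94 + 0.0541454 = 3.99415 m along the plane.

h_p = 3.99 m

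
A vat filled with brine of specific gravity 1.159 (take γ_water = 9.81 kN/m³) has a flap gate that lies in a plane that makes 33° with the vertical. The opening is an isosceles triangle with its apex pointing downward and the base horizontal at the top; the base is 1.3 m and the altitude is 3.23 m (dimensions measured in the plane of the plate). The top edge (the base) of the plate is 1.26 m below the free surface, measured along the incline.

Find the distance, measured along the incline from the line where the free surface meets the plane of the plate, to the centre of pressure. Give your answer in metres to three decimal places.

γ = 1.159 × 9.81 = 11.36979 kN/m³.
The plate makes 33° with the vertical, i.e. θ = 90° − 33° = 57° to the horizontal. Measuring y along the incline from the free-surface line, vertical depth h = y·sinθ with sinθ = 0.838671.
With the apex down, the centroid sits h/3 = 3.23/3 = 1.07667 m below the base (the top edge), so y_c = 1.26 + 1.07667 = 2.33667 m and h_c = 2.33667 × 0.838671 = 1.9597 m.
A = ½ × 1.3 × 3.23 = 2.0995 m².
Resultant F = γ·h_c·A = 11.36979 × 1.9597 × 2.0995 = 46.7798 kN.
I_c = b·h³/36 = 1.3 × 3.23³/36 = 1.21688 m⁴.
Centre of pressure: y_p = y_c + I_c/(y_c·A) = 2.33667 + 1.21688/(2.33667 × 2.0995) = 2.33667 + 0.248047 = 2.58472 m along the plane.

y_p = 2.585 m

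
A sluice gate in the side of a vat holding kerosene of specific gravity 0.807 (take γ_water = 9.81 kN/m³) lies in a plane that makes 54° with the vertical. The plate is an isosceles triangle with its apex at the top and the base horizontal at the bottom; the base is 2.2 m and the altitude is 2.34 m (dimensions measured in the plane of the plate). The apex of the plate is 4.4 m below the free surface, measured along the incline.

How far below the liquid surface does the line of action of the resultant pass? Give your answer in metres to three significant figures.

h_p = 3.53 m

γ = 0.807 × 9.81 = 7.91667 kN/m³.
The plate makes 54° with the vertical, i.e. θ = 90° − 54° = 36° to the horizontal. Measuring y along the incline from the free-surface line, vertical depth h = y·sinθ with sinθ = 0.587785.
With the apex up, the centroid sits 2h/3 = 2 × 2.34/3 = 1.56 m below the apex, so y_c = 4.4 + 1.56 = 5.96 m and h_c = 5.96 × 0.587785 = 3.5032 m.
A = ½ × 2.2 × 2.34 = 2.574 m².
Resultant F = γ·h_c·A = 7.91667 × 3.5032 × 2.574 = 71.3865 kN.
I_c = b·h³/36 = 2.2 × 2.34³/36 = 0.783011 m⁴.
Centre of pressure: y_p = y_c + I_c/(y_c·A) = 5.96 + 0.783011/(5.96 × 2.574) = 5.96 + 0.0510403 = 6.01104 m along the plane.
Vertically, h_p = y_p·sinθ = 6.01104 × 0.587785 = 3.5332 m.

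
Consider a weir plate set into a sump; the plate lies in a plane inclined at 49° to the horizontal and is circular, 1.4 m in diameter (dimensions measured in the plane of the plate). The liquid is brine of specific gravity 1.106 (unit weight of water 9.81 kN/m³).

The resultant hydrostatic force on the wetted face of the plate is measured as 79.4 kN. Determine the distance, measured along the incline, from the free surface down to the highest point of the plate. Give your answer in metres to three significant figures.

y_top ≈ 5.60 m

γ = 1.106 × 9.81 = 10.84986 kN/m³.
A = π(0.7)² = 1.53938 m².
From F = γ·h_c·A, the centroid depth is h_c = 79.4/(10.84986 × 1.53938) = 4.75391 m.
Let θ = 49° be the plate's angle to the horizontal; measure y along the incline from where the plane meets the free surface. Vertical depth h = y·sinθ with sinθ = 0.754710.
Along the incline, y_c = h_c/sinθ = 4.75391/0.754710 = 6.29899 m.
The centroid is at the centre, 0.7 m below the top of the plate, so the highest point sits at y_top = 6.29899 − 0.7 = 5.59899 m along the incline.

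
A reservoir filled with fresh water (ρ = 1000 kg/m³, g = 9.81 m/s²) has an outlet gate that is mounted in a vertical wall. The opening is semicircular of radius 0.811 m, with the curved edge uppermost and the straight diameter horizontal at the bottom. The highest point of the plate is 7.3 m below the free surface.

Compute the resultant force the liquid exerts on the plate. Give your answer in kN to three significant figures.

γ = ρg = 1000 × 9.81 = 9810 N/m³ = 9.81 kN/m³.
The centroid lies 4r/(3π) = 0.344199 m above the diameter, so r − 4r/(3π) = 0.811 − 0.344199 = 0.466801 m below the topmost point, so the centroid depth is h_c = 7.3 + 0.466801 = 7.7668 m.
A = πr²/2 = π × 0.811²/2 = 1.03315 m².
Resultant F = γ·h_c·A = 9.81 × 7.7668 × 1.03315 = 78.7181 kN.

F ≈ 78.7 kN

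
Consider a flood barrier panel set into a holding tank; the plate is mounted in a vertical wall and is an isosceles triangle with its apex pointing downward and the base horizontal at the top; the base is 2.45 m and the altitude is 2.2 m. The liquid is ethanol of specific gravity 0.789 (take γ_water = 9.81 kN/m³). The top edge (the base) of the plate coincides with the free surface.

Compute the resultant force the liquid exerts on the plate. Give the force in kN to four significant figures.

F ≈ 15.30 kN

γ = 0.789 × 9.81 = 7.74009 kN/m³.
With the apex down, the centroid sits h/3 = 2.2/3 = 0.733333 m below the base (the top edge), so the centroid depth is h_c = 0.733333 m.
A = ½ × 2.45 × 2.2 = 2.695 m².
Resultant F = γ·h_c·A = 7.74009 × 0.733333 × 2.695 = 15.297 kN.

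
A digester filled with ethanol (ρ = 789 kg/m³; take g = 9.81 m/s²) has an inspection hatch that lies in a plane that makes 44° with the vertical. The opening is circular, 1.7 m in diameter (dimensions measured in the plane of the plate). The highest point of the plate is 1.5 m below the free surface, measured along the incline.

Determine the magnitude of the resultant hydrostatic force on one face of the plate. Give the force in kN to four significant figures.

F ≈ 29.70 kN

γ = ρg = 789 × 9.81 / 1000 = 7.74009 kN/m³.
The plate makes 44° with the vertical, i.e. θ = 90° − 44° = 46° to the horizontal. Measuring y along the incline from the free-surface line, vertical depth h = y·sinθ with sinθ = 0.719340.
The centroid is at the centre, 0.85 m below the top of the plate, so y_c = 1.5 + 0.85 = 2.35 m and h_c = 2.35 × 0.719340 = 1.69045 m.
A = π(0.85)² = 2.2698 m².
Resultant F = γ·h_c·A = 7.74009 × 1.69045 × 2.2698 = 29.6986 kN.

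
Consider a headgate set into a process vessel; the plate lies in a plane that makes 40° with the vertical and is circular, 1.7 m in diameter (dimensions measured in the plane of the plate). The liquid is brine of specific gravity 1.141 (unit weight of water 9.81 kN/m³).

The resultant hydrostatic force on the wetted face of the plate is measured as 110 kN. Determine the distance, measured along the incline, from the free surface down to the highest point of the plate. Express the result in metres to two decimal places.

y_top ≈ 4.80 m

γ = 1.141 × 9.81 = 11.19321 kN/m³.
A = π(0.85)² = 2.2698 m².
From F = γ·h_c·A, the centroid depth is h_c = 110/(11.19321 × 2.2698) = 4.32963 m.
The plate makes 40° with the vertical, i.e. θ = 90° − 40° = 50° to the horizontal. Measuring y along the incline from the free-surface line, vertical depth h = y·sinθ with sinθ = 0.766044.
Along the incline, y_c = h_c/sinθ = 4.32963/0.766044 = 5.65193 m.
The centroid is at the centre, 0.85 m below the top of the plate, so the highest point sits at y_top = 5.65193 − 0.85 = 4.80193 m along the incline.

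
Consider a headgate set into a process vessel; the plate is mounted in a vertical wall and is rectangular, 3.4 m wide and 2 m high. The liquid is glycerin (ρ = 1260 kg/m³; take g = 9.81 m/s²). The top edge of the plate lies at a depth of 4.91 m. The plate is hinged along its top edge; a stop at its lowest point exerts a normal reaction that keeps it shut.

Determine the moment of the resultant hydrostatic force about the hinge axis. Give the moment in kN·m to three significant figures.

γ = ρg = 1260 × 9.81 / 1000 = 12.3606 kN/m³.
The centroid lies 2/2 = 1 m below the top edge, so the centroid depth is h_c = 4.91 + 1 = 5.91 m.
A = 3.4 × 2 = 6.8 m².
Resultant F = γ·h_c·A = 12.3606 × 5.91 × 6.8 = 496.748 kN.
I_c = b·h³/12 = 3.4 × 2³/12 = 2.26667 m⁴.
Centre of pressure: y_p = y_c + I_c/(y_c·A) = 5.91 + 2.26667/(5.91 × 6.8) = 5.91 + 0.0564017 = 5.9664 m along the plane.
The resultant acts 1 + 0.0564017 = 1.0564 m (along the plate) below the hinge at the top edge, so the moment about the hinge is M = F × 1.0564 = 496.748 × 1.0564 = 524.765 kN·m.

M ≈ 525 kN·m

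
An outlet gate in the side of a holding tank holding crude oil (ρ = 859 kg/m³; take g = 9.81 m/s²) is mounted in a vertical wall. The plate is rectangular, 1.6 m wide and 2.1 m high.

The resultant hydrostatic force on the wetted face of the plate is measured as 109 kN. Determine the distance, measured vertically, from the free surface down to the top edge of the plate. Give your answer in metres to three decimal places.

d_top ≈ 2.800 m

γ = ρg = 859 × 9.81 / 1000 = 8.42679 kN/m³.
A = 1.6 × 2.1 = 3.36 m².
From F = γ·h_c·A, the centroid depth is h_c = 109/(8.42679 × 3.36) = 3.84968 m.
The centroid lies 2.1/2 = 1.05 m below the top edge, so the top edge sits at h_top = 3.84968 − 1.05 = 2.79968 m below the surface.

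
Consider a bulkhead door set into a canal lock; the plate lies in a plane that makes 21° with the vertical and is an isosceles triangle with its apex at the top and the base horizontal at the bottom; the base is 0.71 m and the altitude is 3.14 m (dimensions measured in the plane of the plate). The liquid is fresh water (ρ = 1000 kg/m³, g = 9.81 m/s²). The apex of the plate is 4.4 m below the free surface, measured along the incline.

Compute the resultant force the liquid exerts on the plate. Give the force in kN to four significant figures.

F ≈ 66.29 kN

γ = ρg = 1000 × 9.81 = 9810 N/m³ = 9.81 kN/m³.
The plate makes 21° with the vertical, i.e. θ = 90° − 21° = 69° to the horizontal. Measuring y along the incline from the free-surface line, vertical depth h = y·sinθ with sinθ = 0.933580.
With the apex up, the centroid sits 2h/3 = 2 × 3.14/3 = 2.09333 m below the apex, so y_c = 4.4 + 2.09333 = 6.49333 m and h_c = 6.49333 × 0.933580 = 6.06204 m.
A = ½ × 0.71 × 3.14 = 1.1147 m².
Resultant F = γ·h_c·A = 9.81 × 6.06204 × 1.1147 = 66.2897 kN.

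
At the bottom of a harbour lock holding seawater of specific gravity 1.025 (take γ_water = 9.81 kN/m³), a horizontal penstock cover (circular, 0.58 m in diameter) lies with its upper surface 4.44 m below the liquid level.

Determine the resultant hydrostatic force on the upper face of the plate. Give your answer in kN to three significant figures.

F ≈ 11.8 kN

γ = 1.025 × 9.81 = 10.05525 kN/m³.
The plate is horizontal, so pressure is uniform at p = γ·h = 10.05525 × 4.44 = 44.6453 kN/m².
A = π(0.29)² = 0.264208 m².
F = p·A = 44.6453 × 0.264208 = 11.7956 kN.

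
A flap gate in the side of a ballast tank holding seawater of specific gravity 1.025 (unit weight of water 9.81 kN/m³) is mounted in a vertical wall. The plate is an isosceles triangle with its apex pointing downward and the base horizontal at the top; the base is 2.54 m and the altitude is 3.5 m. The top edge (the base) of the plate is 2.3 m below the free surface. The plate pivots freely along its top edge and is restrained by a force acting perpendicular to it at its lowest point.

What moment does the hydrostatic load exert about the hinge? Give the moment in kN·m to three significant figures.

γ = 1.025 × 9.81 = 10.05525 kN/m³.
With the apex down, the centroid sits h/3 = 3.5/3 = 1.16667 m below the base (the top edge), so the centroid depth is h_c = 2.3 + 1.16667 = 3.46667 m.
A = ½ × 2.54 × 3.5 = 4.445 m².
Resultant F = γ·h_c·A = 10.05525 × 3.46667 × 4.445 = 154.945 kN.
I_c = b·h³/36 = 2.54 × 3.5³/36 = 3.02507 m⁴.
Centre of pressure: y_p = y_c + I_c/(y_c·A) = 3.46667 + 3.02507/(3.46667 × 4.445) = 3.46667 + 0.196314 = 3.66298 m along the plane.
The resultant acts 1.16667 + 0.196314 = 1.36298 m (along the plate) below the hinge at the top edge, so the moment about the hinge is M = F × 1.36298 = 154.945 × 1.36298 = 211.187 kN·m.

M ≈ 211 kN·m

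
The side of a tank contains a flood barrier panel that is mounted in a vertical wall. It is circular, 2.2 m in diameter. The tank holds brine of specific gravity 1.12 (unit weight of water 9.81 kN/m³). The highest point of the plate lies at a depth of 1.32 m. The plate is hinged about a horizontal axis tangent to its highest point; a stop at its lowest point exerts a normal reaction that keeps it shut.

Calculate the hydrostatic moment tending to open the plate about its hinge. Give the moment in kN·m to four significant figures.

γ = 1.12 × 9.81 = 10.9872 kN/m³.
The centroid is at the centre, 1.1 m below the top of the plate, so the centroid depth is h_c = 1.32 + 1.1 = 2.42 m.
A = π(1.1)² = 3.80133 m².
Resultant F = γ·h_c·A = 10.9872 × 2.42 × 3.80133 = 101.074 kN.
I_c = πr⁴/4 = π × 1.1⁴/4 = 1.1499 m⁴.
Centre of pressure: y_p = y_c + I_c/(y_c·A) = 2.42 + 1.1499/(2.42 × 3.80133) = 2.42 + 0.125 = 2.545 m along the plane.
The resultant acts 1.1 + 0.125 = 1.225 m (along the plate) below the hinge at the top edge, so the moment about the hinge is M = F × 1.225 = 101.074 × 1.225 = 123.816 kN·m.

M ≈ 123.8 kN·m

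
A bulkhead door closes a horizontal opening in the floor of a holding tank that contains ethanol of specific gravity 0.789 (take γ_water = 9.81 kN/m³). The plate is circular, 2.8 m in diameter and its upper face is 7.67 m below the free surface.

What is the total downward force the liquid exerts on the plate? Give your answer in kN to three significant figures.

γ = 0.789 × 9.81 = 7.74009 kN/m³.
The plate is horizontal, so pressure is uniform at p = γ·h = 7.74009 × 7.67 = 59.3665 kN/m².
A = π(1.4)² = 6.15752 m².
F = p·A = 59.3665 × 6.15752 = 365.55 kN.

F ≈ 366 kN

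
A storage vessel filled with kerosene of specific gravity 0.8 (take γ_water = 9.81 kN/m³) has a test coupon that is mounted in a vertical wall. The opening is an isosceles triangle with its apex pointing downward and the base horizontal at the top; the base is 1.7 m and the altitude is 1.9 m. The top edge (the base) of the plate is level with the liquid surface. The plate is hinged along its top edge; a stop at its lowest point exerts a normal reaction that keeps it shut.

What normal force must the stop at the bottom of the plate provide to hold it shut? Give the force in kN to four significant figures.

γ = 0.8 × 9.81 = 7.848 kN/m³.
With the apex down, the centroid sits h/3 = 1.9/3 = 0.633333 m below the base (the top edge), so the centroid depth is h_c = 0.633333 m.
A = ½ × 1.7 × 1.9 = 1.615 m².
Resultant F = γ·h_c·A = 7.848 × 0.633333 × 1.615 = 8.02719 kN.
I_c = b·h³/36 = 1.7 × 1.9³/36 = 0.323897 m⁴.
Centre of pressure: y_p = y_c + I_c/(y_c·A) = 0.633333 + 0.323897/(0.633333 × 1.615) = 0.633333 + 0.316667 = 0.95 m along the plane.
The resultant acts 0.633333 + 0.316667 = 0.95 m (along the plate) below the hinge at the top edge, so the moment about the hinge is M = F × 0.95 = 8.02719 × 0.95 = 7.62583 kN·m.
A normal force at the bottom, 1.9 m from the hinge, must supply this moment: P = 7.62583/1.9 = 4.01359 kN.

P ≈ 4.014 kN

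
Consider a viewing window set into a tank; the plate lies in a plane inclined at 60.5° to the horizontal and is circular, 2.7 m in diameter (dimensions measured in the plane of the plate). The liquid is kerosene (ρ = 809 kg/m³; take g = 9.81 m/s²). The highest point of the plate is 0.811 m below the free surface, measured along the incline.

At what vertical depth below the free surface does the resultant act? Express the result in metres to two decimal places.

γ = ρg = 809 × 9.81 / 1000 = 7.93629 kN/m³.
Let θ = 60.5° be the plate's angle to the horizontal; measure y along the incline from where the plane meets the free surface. Vertical depth h = y·sinθ with sinθ = 0.870356.
The centroid is at the centre, 1.35 m below the top of the plate, so y_c = 0.811 + 1.35 = 2.161 m and h_c = 2.161 × 0.870356 = 1.88084 m.
A = π(1.35)² = 5.72555 m².
Resultant F = γ·h_c·A = 7.93629 × 1.88084 × 5.72555 = 85.4647 kN.
I_c = πr⁴/4 = π × 1.35⁴/4 = 2.6087 m⁴.
Centre of pressure: y_p = y_c + I_c/(y_c·A) = 2.161 + 2.6087/(2.161 × 5.72555) = 2.161 + 0.21084 = 2.37184 m along the plane.
Vertically, h_p = y_p·sinθ = 2.37184 × 0.870356 = 2.06435 m.

h_p = 2.06 m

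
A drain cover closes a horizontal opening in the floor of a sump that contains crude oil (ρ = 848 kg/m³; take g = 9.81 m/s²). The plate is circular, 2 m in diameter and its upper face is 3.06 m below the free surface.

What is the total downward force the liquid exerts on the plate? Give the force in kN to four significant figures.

γ = ρg = 848 × 9.81 / 1000 = 8.31888 kN/m³.
The plate is horizontal, so pressure is uniform at p = γ·h = 8.31888 × 3.06 = 25.4558 kN/m².
A = π(1)² = 3.14159 m².
F = p·A = 25.4558 × 3.14159 = 79.9717 kN.

F ≈ 79.97 kN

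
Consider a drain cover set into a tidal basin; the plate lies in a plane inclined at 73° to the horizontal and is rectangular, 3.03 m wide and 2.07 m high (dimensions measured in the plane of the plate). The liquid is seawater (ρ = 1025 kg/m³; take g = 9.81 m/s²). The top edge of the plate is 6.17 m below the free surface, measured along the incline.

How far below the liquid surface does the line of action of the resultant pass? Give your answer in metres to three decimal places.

h_p = 6.938 m

γ = ρg = 1025 × 9.81 / 1000 = 10.05525 kN/m³.
Let θ = 73° be the plate's angle to the horizontal; measure y along the incline from where the plane meets the free surface. Vertical depth h = y·sinθ with sinθ = 0.956305.
The centroid lies 2.07/2 = 1.035 m below the top edge, so y_c = 6.17 + 1.035 = 7.205 m and h_c = 7.205 × 0.956305 = 6.89018 m.
A = 3.03 × 2.07 = 6.2721 m².
Resultant F = γ·h_c·A = 10.05525 × 6.89018 × 6.2721 = 434.547 kN.
I_c = b·h³/12 = 3.03 × 2.07³/12 = 2.23961 m⁴.
Centre of pressure: y_p = y_c + I_c/(y_c·A) = 7.205 + 2.23961/(7.205 × 6.2721) = 7.205 + 0.0495593 = 7.25456 m along the plane.
Vertically, h_p = y_p·sinθ = 7.25456 × 0.956305 = 6.93757 m.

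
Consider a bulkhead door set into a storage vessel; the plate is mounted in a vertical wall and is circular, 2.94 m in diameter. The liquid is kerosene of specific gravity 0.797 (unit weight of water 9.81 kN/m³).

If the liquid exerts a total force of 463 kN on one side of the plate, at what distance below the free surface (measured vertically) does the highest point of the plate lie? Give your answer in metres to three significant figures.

γ = 0.797 × 9.81 = 7.81857 kN/m³.
A = π(1.47)² = 6.78867 m².
From F = γ·h_c·A, the centroid depth is h_c = 463/(7.81857 × 6.78867) = 8.72306 m.
The centroid is at the centre, 1.47 m below the top of the plate, so the highest point sits at h_top = 8.72306 − 1.47 = 7.25306 m below the surface.

d_top ≈ 7.25 m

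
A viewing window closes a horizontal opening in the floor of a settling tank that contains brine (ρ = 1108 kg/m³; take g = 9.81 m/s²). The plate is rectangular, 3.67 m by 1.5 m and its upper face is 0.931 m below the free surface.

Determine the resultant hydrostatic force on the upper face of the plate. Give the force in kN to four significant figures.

γ = ρg = 1108 × 9.81 / 1000 = 10.86948 kN/m³.
The plate is horizontal, so pressure is uniform at p = γ·h = 10.86948 × 0.931 = 10.1195 kN/m².
A = 3.67 × 1.5 = 5.505 m².
F = p·A = 10.1195 × 5.505 = 55.7078 kN.

F ≈ 55.71 kN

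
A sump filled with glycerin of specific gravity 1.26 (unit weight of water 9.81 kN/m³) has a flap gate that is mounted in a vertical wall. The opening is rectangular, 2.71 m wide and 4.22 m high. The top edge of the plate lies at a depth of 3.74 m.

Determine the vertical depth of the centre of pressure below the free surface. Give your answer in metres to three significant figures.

γ = 1.26 × 9.81 = 12.3606 kN/m³.
The centroid lies 4.22/2 = 2.11 m below the top edge, so the centroid depth is h_c = 3.74 + 2.11 = 5.85 m.
A = 2.71 × 4.22 = 11.4362 m².
Resultant F = γ·h_c·A = 12.3606 × 5.85 × 11.4362 = 826.946 kN.
I_c = b·h³/12 = 2.71 × 4.22³/12 = 16.9717 m⁴.
Centre of pressure: y_p = y_c + I_c/(y_c·A) = 5.85 + 16.9717/(5.85 × 11.4362) = 5.85 + 0.253681 = 6.10368 m along the plane.

h_p = 6.10 m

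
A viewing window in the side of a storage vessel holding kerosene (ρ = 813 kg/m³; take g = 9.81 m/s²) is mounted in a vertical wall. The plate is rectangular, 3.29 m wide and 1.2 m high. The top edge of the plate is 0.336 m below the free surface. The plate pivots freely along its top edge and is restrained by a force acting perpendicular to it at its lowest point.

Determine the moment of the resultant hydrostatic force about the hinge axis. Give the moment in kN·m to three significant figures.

M ≈ 21.5 kN·m

γ = ρg = 813 × 9.81 / 1000 = 7.97553 kN/m³.
The centroid lies 1.2/2 = 0.6 m below the top edge, so the centroid depth is h_c = 0.336 + 0.6 = 0.936 m.
A = 3.29 × 1.2 = 3.948 m².
Resultant F = γ·h_c·A = 7.97553 × 0.936 × 3.948 = 29.4722 kN.
I_c = b·h³/12 = 3.29 × 1.2³/12 = 0.47376 m⁴.
Centre of pressure: y_p = y_c + I_c/(y_c·A) = 0.936 + 0.47376/(0.936 × 3.948) = 0.936 + 0.128205 = 1.06421 m along the plane.
The resultant acts 0.6 + 0.128205 = 0.728205 m (along the plate) below the hinge at the top edge, so the moment about the hinge is M = F × 0.728205 = 29.4722 × 0.728205 = 21.4618 kN·m.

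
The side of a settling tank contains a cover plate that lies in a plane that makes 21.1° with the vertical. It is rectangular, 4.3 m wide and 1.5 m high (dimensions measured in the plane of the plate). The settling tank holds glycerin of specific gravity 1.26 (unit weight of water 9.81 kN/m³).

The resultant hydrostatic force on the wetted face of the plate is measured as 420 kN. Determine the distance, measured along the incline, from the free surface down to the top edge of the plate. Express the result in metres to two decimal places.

y_top ≈ 4.90 m

γ = 1.26 × 9.81 = 12.3606 kN/m³.
A = 4.3 × 1.5 = 6.45 m².
From F = γ·h_c·A, the centroid depth is h_c = 420/(12.3606 × 6.45) = 5.26805 m.
The plate makes 21.1° with the vertical, i.e. θ = 90° − 21.1° = 68.9° to the horizontal. Measuring y along the incline from the free-surface line, vertical depth h = y·sinθ with sinθ = 0.932954.
Along the incline, y_c = h_c/sinθ = 5.26805/0.932954 = 5.64663 m.
The centroid lies 1.5/2 = 0.75 m below the top edge, so the top edge sits at y_top = 5.64663 − 0.75 = 4.89663 m along the incline.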